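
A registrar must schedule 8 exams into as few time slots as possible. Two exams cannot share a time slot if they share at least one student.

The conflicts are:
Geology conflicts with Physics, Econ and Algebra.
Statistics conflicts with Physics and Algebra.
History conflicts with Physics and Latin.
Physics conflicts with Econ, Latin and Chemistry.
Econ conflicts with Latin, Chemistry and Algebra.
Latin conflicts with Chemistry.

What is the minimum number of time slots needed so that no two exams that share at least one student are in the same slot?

4

Physics, Econ, Latin, Chemistry pairwise conflict, so at least 4 time slots are needed.
4 time slots suffice: time slot 1 → {Physics, Algebra}; time slot 2 → {Statistics, History, Econ}; time slot 3 → {Geology, Latin}; time slot 4 → {Chemistry}. Every pair that conflicts lands in different time slots.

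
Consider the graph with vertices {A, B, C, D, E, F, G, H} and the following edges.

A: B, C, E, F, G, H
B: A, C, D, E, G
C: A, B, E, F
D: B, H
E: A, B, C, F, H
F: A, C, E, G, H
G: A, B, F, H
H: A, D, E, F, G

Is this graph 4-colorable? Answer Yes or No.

The chromatic number is 4. A, F, G, H form a clique, so at least 4 colors are needed.
4 colors suffice: color 1 → {A, D}; color 2 → {C, H}; color 3 → {E, G}; color 4 → {B, F}.
That is already a proper 4-coloring.

Yes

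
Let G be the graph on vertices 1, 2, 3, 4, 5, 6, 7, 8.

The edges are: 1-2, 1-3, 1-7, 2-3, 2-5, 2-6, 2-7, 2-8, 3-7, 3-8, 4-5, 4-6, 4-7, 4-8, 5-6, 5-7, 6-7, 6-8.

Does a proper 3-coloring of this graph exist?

No

1, 2, 3, 7 are mutually adjacent (a clique of size 4), so at least 4 colors are needed.
So 3 colors are not enough.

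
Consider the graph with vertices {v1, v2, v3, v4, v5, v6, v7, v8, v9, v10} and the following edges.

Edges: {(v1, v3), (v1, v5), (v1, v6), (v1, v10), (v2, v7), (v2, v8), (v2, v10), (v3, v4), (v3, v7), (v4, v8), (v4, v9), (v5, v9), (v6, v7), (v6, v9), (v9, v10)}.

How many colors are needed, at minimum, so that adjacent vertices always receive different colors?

The cycle v1-v3-v4-v9-v10-v1 has odd length 5, so it cannot be 2-colored; at least 3 colors are needed.
3 colors suffice: v1=1, v2=1, v3=3, v4=2, v5=2, v6=3, v7=2, v8=3, v9=1, v10=2. No two adjacent vertices share a color.

3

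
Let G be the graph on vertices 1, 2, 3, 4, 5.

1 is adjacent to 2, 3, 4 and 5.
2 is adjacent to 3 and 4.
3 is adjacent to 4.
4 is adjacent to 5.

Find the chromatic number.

1, 2, 3, 4 form a clique, so at least 4 colors are needed.
One proper 4-coloring: 1=blue, 2=green, 3=yellow, 4=red, 5=green. No two adjacent vertices share a color.

4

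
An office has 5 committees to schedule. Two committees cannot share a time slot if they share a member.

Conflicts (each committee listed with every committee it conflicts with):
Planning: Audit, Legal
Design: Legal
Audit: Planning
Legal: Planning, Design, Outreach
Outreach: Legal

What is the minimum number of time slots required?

2

Legal and Outreach conflict, so at least 2 time slots are needed.
2 time slots suffice: time slot 1 → {Audit, Legal}; time slot 2 → {Planning, Design, Outreach}. Every pair that conflicts lands in different time slots.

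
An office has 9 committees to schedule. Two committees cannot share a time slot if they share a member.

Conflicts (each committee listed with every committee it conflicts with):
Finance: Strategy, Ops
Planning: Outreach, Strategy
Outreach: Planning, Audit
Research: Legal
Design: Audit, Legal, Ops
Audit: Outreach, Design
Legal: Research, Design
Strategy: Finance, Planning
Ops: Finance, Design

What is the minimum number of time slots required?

3

The cycle Outreach-Planning-Strategy-Finance-Ops-Design-Audit-Outreach has odd length 7, so it cannot be 2-colored; at least 3 time slots are needed.
Using 3 time slots: Finance=1, Planning=1, Outreach=3, Research=1, Design=1, Audit=2, Legal=2, Strategy=2, Ops=2. No two conflicting committees share a time slot.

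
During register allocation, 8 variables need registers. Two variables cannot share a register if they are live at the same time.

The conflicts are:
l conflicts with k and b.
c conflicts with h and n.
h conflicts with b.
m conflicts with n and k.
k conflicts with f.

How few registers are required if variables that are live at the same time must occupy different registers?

3

The cycle n-c-h-b-l-k-m-n has odd length 7, so it cannot be 2-colored; at least 3 registers are needed.
3 registers suffice: l=2, c=2, h=3, m=2, n=1, k=1, f=2, b=1. Each listed conflict is separated.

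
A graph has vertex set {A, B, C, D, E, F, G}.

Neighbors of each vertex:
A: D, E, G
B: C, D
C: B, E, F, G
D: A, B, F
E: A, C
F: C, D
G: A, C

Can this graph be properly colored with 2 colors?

No

The cycle C-B-D-A-E-C has odd length 5, so it cannot be 2-colored; at least 3 colors are needed.
So 2 colors are not enough.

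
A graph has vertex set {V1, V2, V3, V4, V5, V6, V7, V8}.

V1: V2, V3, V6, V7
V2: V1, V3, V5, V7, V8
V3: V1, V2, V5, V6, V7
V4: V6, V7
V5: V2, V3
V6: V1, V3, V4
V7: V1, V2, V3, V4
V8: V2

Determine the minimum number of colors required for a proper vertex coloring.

V1, V2, V3, V7 are mutually adjacent (a clique of size 4), so at least 4 colors are needed.
4 colors suffice: V1=4, V2=2, V3=1, V4=1, V5=3, V6=2, V7=3, V8=1. Each edge has distinct colors on its endpoints.

4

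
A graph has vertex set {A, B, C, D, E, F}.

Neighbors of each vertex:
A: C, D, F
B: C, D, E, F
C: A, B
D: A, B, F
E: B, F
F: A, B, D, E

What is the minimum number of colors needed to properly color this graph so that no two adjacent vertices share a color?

B, D, F are pairwise adjacent, so at least 3 colors are needed.
A valid assignment using 3 colors: A=1, B=1, C=2, D=3, E=3, F=2. Every edge joins two different colors.

3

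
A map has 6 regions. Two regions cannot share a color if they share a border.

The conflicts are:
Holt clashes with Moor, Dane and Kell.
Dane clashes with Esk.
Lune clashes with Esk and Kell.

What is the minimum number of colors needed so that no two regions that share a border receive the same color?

The cycle Esk-Dane-Holt-Kell-Lune-Esk has odd length 5, so it cannot be 2-colored; at least 3 colors are needed.
3 colors suffice: color 1 → {Holt, Esk}; color 2 → {Moor, Dane, Kell}; color 3 → {Lune}. Each listed conflict is separated.

3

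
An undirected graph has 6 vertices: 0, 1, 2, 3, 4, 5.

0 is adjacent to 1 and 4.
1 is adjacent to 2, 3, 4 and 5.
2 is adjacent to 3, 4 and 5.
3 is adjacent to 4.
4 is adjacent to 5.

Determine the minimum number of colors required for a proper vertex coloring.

1, 2, 4, 5 form a clique, so at least 4 colors are needed.
A valid assignment using 4 colors: 0=green, 1=red, 2=green, 3=yellow, 4=blue, 5=yellow. Each edge has distinct colors on its endpoints.

4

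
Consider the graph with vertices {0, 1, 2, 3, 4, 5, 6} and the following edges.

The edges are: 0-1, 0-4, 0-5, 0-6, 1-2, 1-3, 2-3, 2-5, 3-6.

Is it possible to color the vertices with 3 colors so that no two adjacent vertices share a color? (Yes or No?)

Yes

The chromatic number is 3. 1, 2, 3 are pairwise adjacent, so at least 3 colors are needed.
3 colors suffice: color a → {0, 3}; color b → {2, 4, 6}; color c → {1, 5}.
That is already a proper 3-coloring.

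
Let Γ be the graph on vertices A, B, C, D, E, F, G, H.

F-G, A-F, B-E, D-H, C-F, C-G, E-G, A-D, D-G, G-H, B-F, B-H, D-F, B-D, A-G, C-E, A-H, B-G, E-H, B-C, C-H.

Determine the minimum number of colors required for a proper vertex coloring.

5

B, C, E, G, H are mutually adjacent (a clique of size 5), so at least 5 colors are needed.
5 colors suffice: color red → {G}; color blue → {A, B}; color green → {F, H}; color yellow → {C, D}; color purple → {E}. No two adjacent vertices share a color.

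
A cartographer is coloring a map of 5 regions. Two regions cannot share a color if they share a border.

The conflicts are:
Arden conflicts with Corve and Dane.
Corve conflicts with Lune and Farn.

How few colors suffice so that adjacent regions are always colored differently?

Corve and Farn conflict, so at least 2 colors are needed.
One proper 2-coloring: Arden=2, Corve=1, Lune=2, Dane=1, Farn=2. Each listed conflict is separated.

2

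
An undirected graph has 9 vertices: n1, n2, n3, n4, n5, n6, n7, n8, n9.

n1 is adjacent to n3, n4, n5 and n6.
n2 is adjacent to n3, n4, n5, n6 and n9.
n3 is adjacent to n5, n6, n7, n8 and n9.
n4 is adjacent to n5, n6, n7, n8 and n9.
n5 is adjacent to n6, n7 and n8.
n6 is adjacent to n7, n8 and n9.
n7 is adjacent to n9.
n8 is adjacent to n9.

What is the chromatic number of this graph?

4

n1, n3, n5, n6 are pairwise adjacent (a clique of size 4), so at least 4 colors are needed.
4 colors suffice: color red → {n6}; color blue → {n3, n4}; color green → {n5, n9}; color yellow → {n1, n2, n7, n8}. Every edge joins two different colors.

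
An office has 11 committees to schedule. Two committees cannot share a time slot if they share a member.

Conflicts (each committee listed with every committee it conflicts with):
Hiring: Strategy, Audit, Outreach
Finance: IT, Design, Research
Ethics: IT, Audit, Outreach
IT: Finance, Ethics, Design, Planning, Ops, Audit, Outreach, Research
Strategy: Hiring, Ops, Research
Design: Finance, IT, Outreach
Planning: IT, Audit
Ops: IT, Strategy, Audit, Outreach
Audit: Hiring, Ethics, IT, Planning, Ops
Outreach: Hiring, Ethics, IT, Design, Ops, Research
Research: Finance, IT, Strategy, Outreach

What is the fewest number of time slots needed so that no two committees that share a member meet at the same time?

IT, Planning, Audit pairwise conflict, so at least 3 time slots are needed.
3 time slots suffice: Hiring=1, Finance=2, Ethics=3, IT=1, Strategy=2, Design=3, Planning=3, Ops=3, Audit=2, Outreach=2, Research=3. Every pair that conflicts lands in different time slots.

3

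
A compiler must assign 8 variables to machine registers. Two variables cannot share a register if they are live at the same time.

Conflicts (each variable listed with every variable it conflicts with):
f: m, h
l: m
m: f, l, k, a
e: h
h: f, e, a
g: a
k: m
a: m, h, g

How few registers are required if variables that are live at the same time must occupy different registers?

l and m conflict, so at least 2 registers are needed.
2 registers suffice: f=2, l=2, m=1, e=2, h=1, g=1, k=2, a=2. Every pair that conflicts lands in different registers.

2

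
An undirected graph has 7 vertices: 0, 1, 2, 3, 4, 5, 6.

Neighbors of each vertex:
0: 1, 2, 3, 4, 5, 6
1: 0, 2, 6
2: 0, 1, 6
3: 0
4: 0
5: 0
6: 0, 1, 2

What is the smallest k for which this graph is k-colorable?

4

0, 1, 2, 6 form a clique, so at least 4 colors are needed.
4 colors suffice: color a → {0}; color b → {3, 4, 5, 6}; color c → {1}; color d → {2}. No two adjacent vertices share a color.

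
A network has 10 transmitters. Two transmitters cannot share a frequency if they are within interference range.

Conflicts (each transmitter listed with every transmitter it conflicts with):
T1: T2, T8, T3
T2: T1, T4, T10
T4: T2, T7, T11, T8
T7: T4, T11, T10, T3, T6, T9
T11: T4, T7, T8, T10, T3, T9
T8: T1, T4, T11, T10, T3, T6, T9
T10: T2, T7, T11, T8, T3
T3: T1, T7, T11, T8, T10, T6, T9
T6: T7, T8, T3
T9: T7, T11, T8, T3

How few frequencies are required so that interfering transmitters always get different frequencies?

4

T7, T11, T3, T9 are mutually in conflict, so at least 4 frequencies are needed.
4 frequencies suffice: frequency 1 → {T4, T3}; frequency 2 → {T2, T7, T8}; frequency 3 → {T1, T11, T6}; frequency 4 → {T10, T9}. Each listed conflict is separated.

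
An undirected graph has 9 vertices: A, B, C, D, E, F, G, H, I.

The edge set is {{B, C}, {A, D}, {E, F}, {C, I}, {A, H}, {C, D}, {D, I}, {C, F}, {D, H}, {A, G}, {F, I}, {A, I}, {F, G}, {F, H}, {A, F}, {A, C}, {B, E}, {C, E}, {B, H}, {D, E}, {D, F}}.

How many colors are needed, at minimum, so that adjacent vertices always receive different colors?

A, C, D, F, I are pairwise adjacent (a clique of size 5), so at least 5 colors are needed.
5 colors suffice: color 1 → {B, F}; color 2 → {A, E}; color 3 → {D, G}; color 4 → {C, H}; color 5 → {I}. Every edge joins two different colors.

5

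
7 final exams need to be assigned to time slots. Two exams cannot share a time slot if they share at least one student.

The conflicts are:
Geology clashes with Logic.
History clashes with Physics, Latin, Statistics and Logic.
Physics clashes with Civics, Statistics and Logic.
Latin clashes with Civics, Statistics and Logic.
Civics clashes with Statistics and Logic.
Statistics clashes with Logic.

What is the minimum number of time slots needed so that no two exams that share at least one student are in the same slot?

4

History, Physics, Statistics, Logic pairwise conflict, so at least 4 time slots are needed.
4 time slots suffice: time slot 1 → {Logic}; time slot 2 → {Geology, Statistics}; time slot 3 → {History, Civics}; time slot 4 → {Physics, Latin}. No two conflicting exams share a time slot.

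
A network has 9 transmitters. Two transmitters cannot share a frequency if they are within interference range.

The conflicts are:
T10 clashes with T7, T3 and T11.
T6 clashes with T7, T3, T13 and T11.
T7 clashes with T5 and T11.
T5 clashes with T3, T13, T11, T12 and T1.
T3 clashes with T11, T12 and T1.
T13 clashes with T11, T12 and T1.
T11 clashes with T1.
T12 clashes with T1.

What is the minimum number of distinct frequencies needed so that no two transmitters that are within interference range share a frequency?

T5, T13, T11, T1 pairwise conflict, so at least 4 frequencies are needed.
4 frequencies suffice: T10=2, T6=2, T7=3, T5=2, T3=3, T13=3, T11=1, T12=1, T1=4. No two conflicting transmitters share a frequency.

4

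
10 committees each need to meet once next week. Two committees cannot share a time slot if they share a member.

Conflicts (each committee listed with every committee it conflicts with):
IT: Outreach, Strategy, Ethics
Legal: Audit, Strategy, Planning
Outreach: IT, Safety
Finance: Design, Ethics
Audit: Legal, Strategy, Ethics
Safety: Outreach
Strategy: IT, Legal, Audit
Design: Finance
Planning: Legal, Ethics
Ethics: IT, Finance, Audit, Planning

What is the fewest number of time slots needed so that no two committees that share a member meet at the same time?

Legal, Audit, Strategy pairwise conflict, so at least 3 time slots are needed.
3 time slots suffice: time slot 1 → {Outreach, Strategy, Design, Ethics}; time slot 2 → {IT, Legal, Finance, Safety}; time slot 3 → {Audit, Planning}. Each listed conflict is separated.

3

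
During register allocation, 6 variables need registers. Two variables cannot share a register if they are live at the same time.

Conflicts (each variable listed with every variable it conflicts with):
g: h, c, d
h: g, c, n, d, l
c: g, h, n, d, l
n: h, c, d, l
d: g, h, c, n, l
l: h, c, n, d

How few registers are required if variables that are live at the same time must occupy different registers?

5

h, c, n, d, l pairwise conflict, so at least 5 registers are needed.
A valid assignment using 5 registers: g=4, h=3, c=1, n=5, d=2, l=4. No two conflicting variables share a register.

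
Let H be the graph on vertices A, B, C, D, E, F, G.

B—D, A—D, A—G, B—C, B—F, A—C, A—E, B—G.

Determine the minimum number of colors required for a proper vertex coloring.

B and F are adjacent, so at least 2 colors are needed.
2 colors suffice: A=red, B=red, C=blue, D=blue, E=blue, F=blue, G=blue. No two adjacent vertices share a color.

2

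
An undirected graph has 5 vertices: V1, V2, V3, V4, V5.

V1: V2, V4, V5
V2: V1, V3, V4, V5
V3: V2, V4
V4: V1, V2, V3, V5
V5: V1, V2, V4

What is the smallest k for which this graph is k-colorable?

4

V1, V2, V4, V5 form a clique, so at least 4 colors are needed.
4 colors suffice: V1=3, V2=2, V3=3, V4=1, V5=4. Each edge has distinct colors on its endpoints.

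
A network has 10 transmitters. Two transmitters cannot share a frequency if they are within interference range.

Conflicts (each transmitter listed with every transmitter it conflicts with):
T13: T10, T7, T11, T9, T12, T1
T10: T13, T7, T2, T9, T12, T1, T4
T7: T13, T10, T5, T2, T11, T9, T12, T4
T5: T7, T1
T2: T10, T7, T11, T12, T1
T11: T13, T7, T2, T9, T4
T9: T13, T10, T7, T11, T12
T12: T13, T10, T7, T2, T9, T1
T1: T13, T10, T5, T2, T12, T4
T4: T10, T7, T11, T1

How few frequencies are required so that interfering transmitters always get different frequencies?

T13, T10, T7, T9, T12 all conflict with each other, so at least 5 frequencies are needed.
5 frequencies suffice: frequency 1 → {T7, T1}; frequency 2 → {T10, T5, T11}; frequency 3 → {T12, T4}; frequency 4 → {T13, T2}; frequency 5 → {T9}. No two conflicting transmitters share a frequency.

5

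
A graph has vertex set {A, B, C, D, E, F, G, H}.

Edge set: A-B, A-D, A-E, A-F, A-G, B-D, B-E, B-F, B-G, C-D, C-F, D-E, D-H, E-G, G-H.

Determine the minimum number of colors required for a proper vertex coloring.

A, B, E, G are mutually adjacent (a clique of size 4), so at least 4 colors are needed.
4 colors suffice: color 1 → {A, C, H}; color 2 → {B}; color 3 → {D, F, G}; color 4 → {E}. Each edge has distinct colors on its endpoints.

4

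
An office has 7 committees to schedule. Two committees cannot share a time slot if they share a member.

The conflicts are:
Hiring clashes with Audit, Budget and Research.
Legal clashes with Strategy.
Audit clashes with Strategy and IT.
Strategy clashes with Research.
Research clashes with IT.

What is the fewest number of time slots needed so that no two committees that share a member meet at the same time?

Hiring and Audit conflict, so at least 2 time slots are needed.
2 time slots suffice: Hiring=1, Legal=2, Audit=2, Strategy=1, Budget=2, Research=2, IT=1. No two conflicting committees share a time slot.

2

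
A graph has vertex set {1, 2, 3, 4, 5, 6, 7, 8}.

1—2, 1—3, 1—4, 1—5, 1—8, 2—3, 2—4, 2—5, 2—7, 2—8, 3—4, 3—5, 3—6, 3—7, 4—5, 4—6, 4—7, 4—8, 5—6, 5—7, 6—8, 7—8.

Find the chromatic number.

5

1, 2, 3, 4, 5 are pairwise adjacent (a clique of size 5), so at least 5 colors are needed.
5 colors suffice: color a → {4}; color b → {2, 6}; color c → {3, 8}; color d → {5}; color e → {1, 7}. Each edge has distinct colors on its endpoints.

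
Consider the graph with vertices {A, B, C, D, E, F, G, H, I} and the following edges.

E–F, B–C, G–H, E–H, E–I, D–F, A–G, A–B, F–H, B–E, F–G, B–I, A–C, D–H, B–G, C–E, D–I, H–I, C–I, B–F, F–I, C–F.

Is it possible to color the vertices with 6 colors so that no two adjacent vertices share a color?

The chromatic number is 5. B, C, E, F, I are pairwise adjacent (a clique of size 5), so at least 5 colors are needed.
One proper 5-coloring: A=1, B=2, C=5, D=4, E=4, F=1, G=3, H=2, I=3.
Since 6 ≥ 5, a proper 6-coloring certainly exists.

Yes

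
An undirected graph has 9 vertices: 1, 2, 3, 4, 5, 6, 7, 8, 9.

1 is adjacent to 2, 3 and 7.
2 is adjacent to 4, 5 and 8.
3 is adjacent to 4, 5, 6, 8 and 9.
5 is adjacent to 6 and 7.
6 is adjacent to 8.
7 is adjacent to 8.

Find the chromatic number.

3

3, 5, 6 form a triangle, so at least 3 colors are needed.
3 colors suffice: color a → {2, 3, 7}; color b → {1, 4, 5, 8, 9}; color c → {6}. Every edge joins two different colors.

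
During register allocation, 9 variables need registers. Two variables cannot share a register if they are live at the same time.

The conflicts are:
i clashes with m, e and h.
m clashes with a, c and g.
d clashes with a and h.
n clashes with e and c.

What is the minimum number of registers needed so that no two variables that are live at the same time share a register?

The cycle c-n-e-i-m-c has odd length 5, so it cannot be 2-colored; at least 3 registers are needed.
Using 3 registers: i=2, m=1, d=1, n=3, e=1, a=2, c=2, h=3, g=2. No two conflicting variables share a register.

3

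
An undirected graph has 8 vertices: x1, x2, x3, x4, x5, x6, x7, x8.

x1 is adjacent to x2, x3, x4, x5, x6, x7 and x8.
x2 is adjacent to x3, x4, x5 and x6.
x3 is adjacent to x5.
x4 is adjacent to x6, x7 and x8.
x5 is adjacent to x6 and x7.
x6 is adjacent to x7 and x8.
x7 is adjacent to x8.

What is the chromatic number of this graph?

5

x1, x4, x6, x7, x8 are mutually adjacent (a clique of size 5), so at least 5 colors are needed.
One proper 5-coloring: x1=1, x2=3, x3=2, x4=4, x5=4, x6=2, x7=3, x8=5. Every edge joins two different colors.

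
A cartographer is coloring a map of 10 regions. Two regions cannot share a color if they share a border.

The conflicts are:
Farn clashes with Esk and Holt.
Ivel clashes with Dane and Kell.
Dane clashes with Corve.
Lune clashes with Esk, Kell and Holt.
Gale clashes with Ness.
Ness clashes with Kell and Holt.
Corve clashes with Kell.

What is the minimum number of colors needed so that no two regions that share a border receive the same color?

Farn and Esk conflict, so at least 2 colors are needed.
A valid assignment using 2 colors: Farn=2, Ivel=2, Dane=1, Lune=2, Gale=1, Esk=1, Ness=2, Corve=2, Kell=1, Holt=1. Each listed conflict is separated.

2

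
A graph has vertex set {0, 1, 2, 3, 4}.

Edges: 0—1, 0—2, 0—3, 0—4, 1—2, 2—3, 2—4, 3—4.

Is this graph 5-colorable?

The chromatic number is 4. 0, 2, 3, 4 are pairwise adjacent (a clique of size 4), so at least 4 colors are needed.
A valid assignment using 4 colors: 0=blue, 1=green, 2=red, 3=green, 4=yellow.
Since 5 ≥ 4, a proper 5-coloring certainly exists.

Yes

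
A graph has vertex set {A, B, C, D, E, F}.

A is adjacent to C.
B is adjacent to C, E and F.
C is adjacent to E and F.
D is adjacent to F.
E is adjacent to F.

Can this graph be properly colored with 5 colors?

Yes

The chromatic number is 4. B, C, E, F are pairwise adjacent (a clique of size 4), so at least 4 colors are needed.
4 colors suffice: A=blue, B=green, C=red, D=red, E=yellow, F=blue.
Since 5 ≥ 4, a proper 5-coloring certainly exists.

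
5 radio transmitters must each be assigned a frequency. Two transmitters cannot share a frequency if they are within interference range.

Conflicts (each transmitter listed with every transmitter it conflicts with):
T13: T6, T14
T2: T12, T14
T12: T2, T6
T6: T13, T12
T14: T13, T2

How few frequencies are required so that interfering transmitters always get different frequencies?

The cycle T2-T12-T6-T13-T14-T2 has odd length 5, so it cannot be 2-colored; at least 3 frequencies are needed.
3 frequencies suffice: T13=2, T2=3, T12=2, T6=1, T14=1. No two conflicting transmitters share a frequency.

3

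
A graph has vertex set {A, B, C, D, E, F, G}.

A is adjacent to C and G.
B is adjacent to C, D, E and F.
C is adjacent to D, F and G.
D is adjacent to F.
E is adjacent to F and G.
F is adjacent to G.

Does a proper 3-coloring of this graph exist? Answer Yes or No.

No

B, C, D, F are pairwise adjacent (a clique of size 4), so at least 4 colors are needed.
So 3 colors are not enough.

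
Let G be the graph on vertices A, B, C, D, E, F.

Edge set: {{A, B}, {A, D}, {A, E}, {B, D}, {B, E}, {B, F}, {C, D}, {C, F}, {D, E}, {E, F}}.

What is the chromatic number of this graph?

4

A, B, D, E form a clique, so at least 4 colors are needed.
4 colors suffice: A=4, B=2, C=1, D=3, E=1, F=3. Each edge has distinct colors on its endpoints.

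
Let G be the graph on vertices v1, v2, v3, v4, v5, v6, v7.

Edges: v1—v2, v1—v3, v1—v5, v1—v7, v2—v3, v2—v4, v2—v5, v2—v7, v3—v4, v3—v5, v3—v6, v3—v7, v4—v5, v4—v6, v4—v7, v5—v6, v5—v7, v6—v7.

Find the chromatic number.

5

v3, v4, v5, v6, v7 form a clique, so at least 5 colors are needed.
5 colors suffice: color 1 → {v7}; color 2 → {v5}; color 3 → {v3}; color 4 → {v2, v6}; color 5 → {v1, v4}. Every edge joins two different colors.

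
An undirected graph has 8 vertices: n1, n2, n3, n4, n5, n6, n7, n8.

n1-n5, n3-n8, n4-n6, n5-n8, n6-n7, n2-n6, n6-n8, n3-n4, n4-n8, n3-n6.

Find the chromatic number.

4

n3, n4, n6, n8 form a clique, so at least 4 colors are needed.
A valid assignment using 4 colors: n1=B, n2=B, n3=G, n4=Y, n5=R, n6=R, n7=B, n8=B. No two adjacent vertices share a color.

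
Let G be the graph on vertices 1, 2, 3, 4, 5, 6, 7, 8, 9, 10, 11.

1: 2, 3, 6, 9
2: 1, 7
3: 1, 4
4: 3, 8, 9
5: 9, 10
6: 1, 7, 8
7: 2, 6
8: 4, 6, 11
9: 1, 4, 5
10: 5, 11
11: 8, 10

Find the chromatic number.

3

The cycle 1-6-8-4-9-1 has odd length 5, so it cannot be 2-colored; at least 3 colors are needed.
One proper 3-coloring: 1=red, 2=blue, 3=blue, 4=green, 5=green, 6=blue, 7=red, 8=red, 9=blue, 10=red, 11=blue. Every edge joins two different colors.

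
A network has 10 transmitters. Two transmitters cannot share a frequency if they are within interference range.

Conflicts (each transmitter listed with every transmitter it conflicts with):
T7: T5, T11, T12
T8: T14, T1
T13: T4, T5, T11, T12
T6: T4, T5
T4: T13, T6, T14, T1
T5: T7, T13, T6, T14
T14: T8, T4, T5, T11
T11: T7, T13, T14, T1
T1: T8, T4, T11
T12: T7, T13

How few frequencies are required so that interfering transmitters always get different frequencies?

T4 and T14 conflict, so at least 2 frequencies are needed.
2 frequencies suffice: T7=1, T8=2, T13=1, T6=1, T4=2, T5=2, T14=1, T11=2, T1=1, T12=2. Each listed conflict is separated.

2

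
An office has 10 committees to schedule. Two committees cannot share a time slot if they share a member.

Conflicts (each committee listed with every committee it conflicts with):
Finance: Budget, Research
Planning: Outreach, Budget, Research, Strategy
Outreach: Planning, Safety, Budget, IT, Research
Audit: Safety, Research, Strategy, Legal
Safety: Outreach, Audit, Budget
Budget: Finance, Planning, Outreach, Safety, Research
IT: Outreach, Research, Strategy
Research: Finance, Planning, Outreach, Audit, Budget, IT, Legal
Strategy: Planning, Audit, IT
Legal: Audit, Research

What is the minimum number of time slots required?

4

Planning, Outreach, Budget, Research are mutually in conflict, so at least 4 time slots are needed.
4 time slots suffice: time slot 1 → {Safety, Research, Strategy}; time slot 2 → {Finance, Outreach, Audit}; time slot 3 → {Budget, IT, Legal}; time slot 4 → {Planning}. Every pair that conflicts lands in different time slots.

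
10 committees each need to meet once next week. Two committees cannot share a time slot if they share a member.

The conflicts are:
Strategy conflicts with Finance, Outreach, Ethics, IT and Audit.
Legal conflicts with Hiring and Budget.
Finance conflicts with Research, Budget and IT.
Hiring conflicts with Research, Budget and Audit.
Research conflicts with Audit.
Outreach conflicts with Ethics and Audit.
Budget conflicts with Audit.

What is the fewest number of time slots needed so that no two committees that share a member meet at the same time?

Strategy, Finance, IT are mutually in conflict, so at least 3 time slots are needed.
Using 3 time slots: Strategy=1, Legal=2, Finance=2, Hiring=1, Research=3, Outreach=3, Budget=3, Ethics=2, IT=3, Audit=2. Every pair that conflicts lands in different time slots.

3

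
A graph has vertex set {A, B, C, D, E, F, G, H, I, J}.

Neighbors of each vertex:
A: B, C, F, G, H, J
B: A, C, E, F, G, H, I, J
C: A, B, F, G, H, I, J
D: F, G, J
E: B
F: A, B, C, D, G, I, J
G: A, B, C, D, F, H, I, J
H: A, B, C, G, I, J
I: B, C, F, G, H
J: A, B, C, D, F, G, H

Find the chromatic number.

A, B, C, G, H, J are pairwise adjacent (a clique of size 6), so at least 6 colors are needed.
6 colors suffice: color 1 → {E, G}; color 2 → {B, D}; color 3 → {I, J}; color 4 → {F, H}; color 5 → {C}; color 6 → {A}. Every edge joins two different colors.

6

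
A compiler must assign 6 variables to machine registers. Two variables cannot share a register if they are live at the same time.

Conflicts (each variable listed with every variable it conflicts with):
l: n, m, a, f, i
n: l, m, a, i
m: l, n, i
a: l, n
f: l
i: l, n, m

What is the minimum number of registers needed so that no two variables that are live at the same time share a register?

4

l, n, m, i all conflict with each other, so at least 4 registers are needed.
4 registers suffice: register 1 → {l}; register 2 → {n, f}; register 3 → {m, a}; register 4 → {i}. Each listed conflict is separated.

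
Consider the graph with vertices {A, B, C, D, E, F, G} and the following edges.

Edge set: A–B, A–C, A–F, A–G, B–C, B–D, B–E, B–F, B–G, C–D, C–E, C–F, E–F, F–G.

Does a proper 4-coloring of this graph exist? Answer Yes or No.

Yes

The chromatic number is 4. A, B, F, G are mutually adjacent (a clique of size 4), so at least 4 colors are needed.
A valid assignment using 4 colors: A=4, B=1, C=3, D=2, E=4, F=2, G=3.
That is already a proper 4-coloring.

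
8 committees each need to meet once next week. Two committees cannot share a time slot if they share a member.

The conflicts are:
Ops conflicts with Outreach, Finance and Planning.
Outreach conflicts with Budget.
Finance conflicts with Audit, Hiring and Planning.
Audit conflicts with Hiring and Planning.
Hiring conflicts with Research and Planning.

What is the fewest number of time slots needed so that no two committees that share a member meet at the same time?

Finance, Audit, Hiring, Planning are mutually in conflict, so at least 4 time slots are needed.
4 time slots suffice: Ops=1, Outreach=2, Finance=2, Audit=4, Budget=1, Hiring=1, Research=2, Planning=3. Every pair that conflicts lands in different time slots.

4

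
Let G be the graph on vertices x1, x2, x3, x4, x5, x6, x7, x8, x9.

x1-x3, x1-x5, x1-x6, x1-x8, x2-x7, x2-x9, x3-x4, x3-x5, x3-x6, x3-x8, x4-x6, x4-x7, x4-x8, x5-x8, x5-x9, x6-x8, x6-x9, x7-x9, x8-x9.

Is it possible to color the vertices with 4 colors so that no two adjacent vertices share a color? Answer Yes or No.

The chromatic number is 4. x1, x3, x5, x8 are pairwise adjacent (a clique of size 4), so at least 4 colors are needed.
A valid assignment using 4 colors: x1=4, x2=3, x3=2, x4=4, x5=3, x6=3, x7=1, x8=1, x9=2.
That is already a proper 4-coloring.

Yes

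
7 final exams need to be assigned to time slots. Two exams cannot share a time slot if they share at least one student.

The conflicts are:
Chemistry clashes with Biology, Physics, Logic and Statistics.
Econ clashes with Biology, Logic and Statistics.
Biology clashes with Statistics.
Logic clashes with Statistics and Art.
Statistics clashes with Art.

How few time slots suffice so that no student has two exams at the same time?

3

Chemistry, Logic, Statistics are mutually in conflict, so at least 3 time slots are needed.
3 time slots suffice: Chemistry=3, Econ=3, Biology=2, Physics=1, Logic=2, Statistics=1, Art=3. Every pair that conflicts lands in different time slots.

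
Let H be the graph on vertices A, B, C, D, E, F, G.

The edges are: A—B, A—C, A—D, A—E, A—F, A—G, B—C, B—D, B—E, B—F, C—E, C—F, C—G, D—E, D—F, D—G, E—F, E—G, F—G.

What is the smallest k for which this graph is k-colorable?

A, B, D, E, F form a clique, so at least 5 colors are needed.
5 colors suffice: color 1 → {A}; color 2 → {E}; color 3 → {F}; color 4 → {B, G}; color 5 → {C, D}. Each edge has distinct colors on its endpoints.

5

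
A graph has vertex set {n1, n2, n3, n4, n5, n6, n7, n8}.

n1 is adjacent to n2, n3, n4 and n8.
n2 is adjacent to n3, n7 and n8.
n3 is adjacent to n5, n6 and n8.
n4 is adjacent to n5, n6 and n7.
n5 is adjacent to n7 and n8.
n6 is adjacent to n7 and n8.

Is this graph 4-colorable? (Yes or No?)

Yes

The chromatic number is 4. n1, n2, n3, n8 form a clique, so at least 4 colors are needed.
4 colors suffice: n1=3, n2=4, n3=1, n4=2, n5=3, n6=3, n7=1, n8=2.
That is already a proper 4-coloring.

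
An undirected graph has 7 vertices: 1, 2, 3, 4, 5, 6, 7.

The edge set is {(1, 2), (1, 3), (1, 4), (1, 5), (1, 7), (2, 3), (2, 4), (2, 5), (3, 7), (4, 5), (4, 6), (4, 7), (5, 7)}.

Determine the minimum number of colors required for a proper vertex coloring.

1, 2, 4, 5 form a clique, so at least 4 colors are needed.
4 colors suffice: 1=b, 2=c, 3=a, 4=a, 5=d, 6=b, 7=c. No two adjacent vertices share a color.

4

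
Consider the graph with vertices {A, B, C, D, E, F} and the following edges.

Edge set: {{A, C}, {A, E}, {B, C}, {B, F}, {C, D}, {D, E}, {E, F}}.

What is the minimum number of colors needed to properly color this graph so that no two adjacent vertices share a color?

3

The cycle A-E-F-B-C-A has odd length 5, so it cannot be 2-colored; at least 3 colors are needed.
3 colors suffice: A=2, B=3, C=1, D=2, E=1, F=2. No two adjacent vertices share a color.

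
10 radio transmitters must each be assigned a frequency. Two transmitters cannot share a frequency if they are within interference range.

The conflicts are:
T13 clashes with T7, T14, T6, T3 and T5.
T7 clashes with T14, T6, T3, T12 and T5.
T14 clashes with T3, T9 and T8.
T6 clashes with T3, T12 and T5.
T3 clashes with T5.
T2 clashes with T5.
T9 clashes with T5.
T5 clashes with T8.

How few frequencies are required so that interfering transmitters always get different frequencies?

T13, T7, T6, T3, T5 pairwise conflict, so at least 5 frequencies are needed.
5 frequencies suffice: frequency 1 → {T14, T12, T5}; frequency 2 → {T7, T2, T9, T8}; frequency 3 → {T3}; frequency 4 → {T13}; frequency 5 → {T6}. No two conflicting transmitters share a frequency.

5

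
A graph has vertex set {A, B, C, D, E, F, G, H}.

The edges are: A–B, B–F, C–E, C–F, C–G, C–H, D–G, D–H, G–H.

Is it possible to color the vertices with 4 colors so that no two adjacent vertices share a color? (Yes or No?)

The chromatic number is 3. C, G, H are mutually adjacent, so at least 3 colors are needed.
3 colors suffice: color red → {B, C, D}; color blue → {A, E, F, G}; color green → {H}.
Since 4 ≥ 3, a proper 4-coloring certainly exists.

Yes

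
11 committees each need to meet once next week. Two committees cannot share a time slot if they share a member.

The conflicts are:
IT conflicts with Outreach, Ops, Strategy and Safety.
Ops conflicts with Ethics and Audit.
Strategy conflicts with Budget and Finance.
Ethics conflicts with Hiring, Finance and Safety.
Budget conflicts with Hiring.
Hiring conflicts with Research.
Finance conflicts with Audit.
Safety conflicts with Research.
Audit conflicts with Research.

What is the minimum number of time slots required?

3

The cycle Strategy-Budget-Hiring-Ethics-Finance-Strategy has odd length 5, so it cannot be 2-colored; at least 3 time slots are needed.
A valid assignment using 3 time slots: IT=1, Outreach=2, Ops=3, Strategy=2, Ethics=1, Budget=1, Hiring=2, Finance=3, Safety=2, Audit=2, Research=1. No two conflicting committees share a time slot.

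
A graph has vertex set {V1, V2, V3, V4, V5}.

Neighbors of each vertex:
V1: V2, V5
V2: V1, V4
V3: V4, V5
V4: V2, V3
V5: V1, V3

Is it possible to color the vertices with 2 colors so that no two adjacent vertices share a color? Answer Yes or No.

No

The cycle V4-V3-V5-V1-V2-V4 has odd length 5, so it cannot be 2-colored; at least 3 colors are needed.
So 2 colors are not enough.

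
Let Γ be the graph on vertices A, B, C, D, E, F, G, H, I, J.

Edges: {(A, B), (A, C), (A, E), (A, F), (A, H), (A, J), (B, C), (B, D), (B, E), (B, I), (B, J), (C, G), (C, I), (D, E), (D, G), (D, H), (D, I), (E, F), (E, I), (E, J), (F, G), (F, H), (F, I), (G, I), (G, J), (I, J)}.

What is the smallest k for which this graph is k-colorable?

4

A, B, E, J are mutually adjacent (a clique of size 4), so at least 4 colors are needed.
4 colors suffice: color 1 → {A, I}; color 2 → {B, F}; color 3 → {E, G, H}; color 4 → {C, D, J}. Every edge joins two different colors.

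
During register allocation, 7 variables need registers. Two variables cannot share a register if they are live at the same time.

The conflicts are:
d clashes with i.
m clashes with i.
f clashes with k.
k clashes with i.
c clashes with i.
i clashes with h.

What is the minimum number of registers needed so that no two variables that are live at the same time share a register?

f and k conflict, so at least 2 registers are needed.
2 registers suffice: register 1 → {f, i}; register 2 → {d, m, k, c, h}. No two conflicting variables share a register.

2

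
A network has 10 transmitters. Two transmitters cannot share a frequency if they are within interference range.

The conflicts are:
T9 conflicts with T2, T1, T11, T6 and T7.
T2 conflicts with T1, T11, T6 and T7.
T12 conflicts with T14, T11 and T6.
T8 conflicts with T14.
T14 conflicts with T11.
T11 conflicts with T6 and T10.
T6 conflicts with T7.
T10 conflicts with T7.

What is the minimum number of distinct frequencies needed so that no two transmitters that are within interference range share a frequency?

4

T9, T2, T11, T6 are mutually in conflict, so at least 4 frequencies are needed.
Using 4 frequencies: T9=3, T2=2, T12=3, T8=1, T1=1, T14=2, T11=1, T6=4, T10=2, T7=1. Each listed conflict is separated.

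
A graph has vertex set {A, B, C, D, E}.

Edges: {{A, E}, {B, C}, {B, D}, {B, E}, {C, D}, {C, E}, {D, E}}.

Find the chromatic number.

B, C, D, E are mutually adjacent (a clique of size 4), so at least 4 colors are needed.
4 colors suffice: color red → {E}; color blue → {A, B}; color green → {C}; color yellow → {D}. No two adjacent vertices share a color.

4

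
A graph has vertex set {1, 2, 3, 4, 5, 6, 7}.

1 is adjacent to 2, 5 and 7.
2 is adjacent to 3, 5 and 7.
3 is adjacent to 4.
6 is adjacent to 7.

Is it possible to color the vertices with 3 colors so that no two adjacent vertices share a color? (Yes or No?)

The chromatic number is 3. 1, 2, 7 are mutually adjacent, so at least 3 colors are needed.
A valid assignment using 3 colors: 1=c, 2=a, 3=b, 4=a, 5=b, 6=a, 7=b.
That is already a proper 3-coloring.

Yes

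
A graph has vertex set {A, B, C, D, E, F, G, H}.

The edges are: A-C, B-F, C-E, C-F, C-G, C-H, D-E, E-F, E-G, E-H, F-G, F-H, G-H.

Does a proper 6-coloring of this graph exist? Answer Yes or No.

The chromatic number is 5. C, E, F, G, H are mutually adjacent (a clique of size 5), so at least 5 colors are needed.
5 colors suffice: color red → {A, B, E}; color blue → {C, D}; color green → {F}; color yellow → {G}; color purple → {H}.
Since 6 ≥ 5, a proper 6-coloring certainly exists.

Yes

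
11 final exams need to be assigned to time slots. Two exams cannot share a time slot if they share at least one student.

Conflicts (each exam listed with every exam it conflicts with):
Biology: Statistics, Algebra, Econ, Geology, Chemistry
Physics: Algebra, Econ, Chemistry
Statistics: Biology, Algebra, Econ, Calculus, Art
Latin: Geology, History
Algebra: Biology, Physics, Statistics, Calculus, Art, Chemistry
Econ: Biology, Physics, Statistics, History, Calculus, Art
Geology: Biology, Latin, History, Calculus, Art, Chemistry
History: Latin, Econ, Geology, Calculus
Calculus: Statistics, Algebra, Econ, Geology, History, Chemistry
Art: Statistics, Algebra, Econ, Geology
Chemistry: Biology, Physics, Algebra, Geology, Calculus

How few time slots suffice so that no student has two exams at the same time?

Algebra, Calculus, Chemistry pairwise conflict, so at least 3 time slots are needed.
3 time slots suffice: Biology=1, Physics=1, Statistics=3, Latin=1, Algebra=2, Econ=2, Geology=2, History=3, Calculus=1, Art=1, Chemistry=3. Each listed conflict is separated.

3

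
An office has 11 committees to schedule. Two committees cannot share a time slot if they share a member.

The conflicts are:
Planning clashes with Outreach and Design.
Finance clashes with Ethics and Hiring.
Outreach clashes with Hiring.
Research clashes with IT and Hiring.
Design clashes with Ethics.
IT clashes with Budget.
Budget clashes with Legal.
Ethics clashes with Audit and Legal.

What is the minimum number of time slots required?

3

The cycle Legal-Budget-IT-Research-Hiring-Finance-Ethics-Legal has odd length 7, so it cannot be 2-colored; at least 3 time slots are needed.
3 time slots suffice: time slot 1 → {Planning, Budget, Ethics, Hiring}; time slot 2 → {Finance, Outreach, Research, Design, Audit, Legal}; time slot 3 → {IT}. No two conflicting committees share a time slot.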